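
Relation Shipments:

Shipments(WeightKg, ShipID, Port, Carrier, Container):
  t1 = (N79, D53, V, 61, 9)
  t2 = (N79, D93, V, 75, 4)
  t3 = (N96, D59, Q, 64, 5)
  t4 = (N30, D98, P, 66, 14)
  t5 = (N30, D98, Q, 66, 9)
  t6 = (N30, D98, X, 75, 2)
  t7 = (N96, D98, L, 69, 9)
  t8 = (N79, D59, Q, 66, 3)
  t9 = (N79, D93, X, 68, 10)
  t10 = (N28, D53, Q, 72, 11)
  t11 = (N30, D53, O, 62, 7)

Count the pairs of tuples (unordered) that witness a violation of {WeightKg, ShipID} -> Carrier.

(WeightKg=N79, ShipID=D93): violating pairs (2,9) — 1 pair.
(WeightKg=N30, ShipID=D98): violating pairs (4,6), (5,6) — 2 pairs.

3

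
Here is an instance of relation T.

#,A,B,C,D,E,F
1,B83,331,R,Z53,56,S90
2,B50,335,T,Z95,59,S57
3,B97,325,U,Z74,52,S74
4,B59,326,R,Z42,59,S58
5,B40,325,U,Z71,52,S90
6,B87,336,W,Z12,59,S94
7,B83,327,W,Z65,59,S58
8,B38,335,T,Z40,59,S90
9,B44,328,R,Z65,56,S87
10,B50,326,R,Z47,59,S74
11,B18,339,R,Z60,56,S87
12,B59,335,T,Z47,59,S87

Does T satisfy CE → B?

(C=R, E=56): rows 1, 9, 11 → B takes values {331, 328, 339} — violation
(C=T, E=59): rows 2, 8, 12 → B = 335, 335, 335 ✓
(C=U, E=52): rows 3, 5 → B = 325, 325 ✓
(C=R, E=59): rows 4, 10 → B = 326, 326 ✓
(C=W, E=59): rows 6, 7 → B takes values {336, 327} — violation
Two rows agree on CE but differ on B, so CE → B does not hold.

No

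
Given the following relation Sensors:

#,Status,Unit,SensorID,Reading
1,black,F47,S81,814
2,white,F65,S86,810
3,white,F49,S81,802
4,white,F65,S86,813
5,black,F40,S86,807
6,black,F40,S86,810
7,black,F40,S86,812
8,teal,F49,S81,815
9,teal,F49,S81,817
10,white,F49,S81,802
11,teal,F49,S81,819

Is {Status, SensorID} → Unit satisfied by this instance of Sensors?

(Status=black, SensorID=S81): row 1 → Unit = F47 ✓
(Status=white, SensorID=S86): rows 2, 4 → Unit = F65, F65 ✓
(Status=white, SensorID=S81): rows 3, 10 → Unit = F49, F49 ✓
(Status=black, SensorID=S86): rows 5, 6, 7 → Unit = F40, F40, F40 ✓
(Status=teal, SensorID=S81): rows 8, 9, 11 → Unit = F49, F49, F49 ✓
Every {Status, SensorID} value is associated with a single Unit value, so {Status, SensorID} → Unit holds.

Yes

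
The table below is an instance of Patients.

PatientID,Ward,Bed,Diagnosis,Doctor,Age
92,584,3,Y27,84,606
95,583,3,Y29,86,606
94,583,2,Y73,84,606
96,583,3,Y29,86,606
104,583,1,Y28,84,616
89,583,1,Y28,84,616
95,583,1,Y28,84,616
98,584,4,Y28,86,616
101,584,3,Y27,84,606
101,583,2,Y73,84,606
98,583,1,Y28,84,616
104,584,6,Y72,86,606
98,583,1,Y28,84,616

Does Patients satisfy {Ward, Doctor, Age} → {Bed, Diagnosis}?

(Ward=584, Doctor=84, Age=606): 2 rows → {Bed,Diagnosis} = (3, Y27), (3, Y27) ✓
(Ward=583, Doctor=86, Age=606): 2 rows → {Bed,Diagnosis} = (3, Y29), (3, Y29) ✓
(Ward=583, Doctor=84, Age=606): 2 rows → {Bed,Diagnosis} = (2, Y73), (2, Y73) ✓
(Ward=583, Doctor=84, Age=616): 5 rows → {Bed,Diagnosis} = (1, Y28), (1, Y28), (1, Y28), (1, Y28), (1, Y28) ✓
(Ward=584, Doctor=86, Age=616): 1 row → {Bed,Diagnosis} = (4, Y28) ✓
(Ward=584, Doctor=86, Age=606): 1 row → {Bed,Diagnosis} = (6, Y72) ✓
Every {Ward, Doctor, Age} value is associated with a single {Bed, Diagnosis} value, so {Ward, Doctor, Age} → {Bed, Diagnosis} holds.

Yes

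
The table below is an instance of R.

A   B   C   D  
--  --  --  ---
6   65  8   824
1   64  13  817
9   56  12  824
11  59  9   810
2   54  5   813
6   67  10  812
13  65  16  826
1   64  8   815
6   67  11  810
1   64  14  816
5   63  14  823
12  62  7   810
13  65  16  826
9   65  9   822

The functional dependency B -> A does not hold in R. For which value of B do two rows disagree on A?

65

B=65: 4 rows → A takes values {6, 13, 9} — violation
B=64: 3 rows → A = 1, 1, 1 ✓
B=56: 1 row → A = 9 ✓
B=59: 1 row → A = 11 ✓
B=54: 1 row → A = 2 ✓
B=67: 2 rows → A = 6, 6 ✓
B=63: 1 row → A = 5 ✓
B=62: 1 row → A = 12 ✓
The only B value with inconsistent A is B=65.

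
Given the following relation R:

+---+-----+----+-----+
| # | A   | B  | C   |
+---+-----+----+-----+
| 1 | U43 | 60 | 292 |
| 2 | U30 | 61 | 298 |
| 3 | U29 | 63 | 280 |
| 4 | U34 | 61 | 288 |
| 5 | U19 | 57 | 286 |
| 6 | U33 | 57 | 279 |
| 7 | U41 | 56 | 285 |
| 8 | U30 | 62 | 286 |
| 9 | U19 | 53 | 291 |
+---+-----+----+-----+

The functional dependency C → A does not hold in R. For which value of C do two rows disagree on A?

C=292: row 1 → A = U43 ✓
C=298: row 2 → A = U30 ✓
C=280: row 3 → A = U29 ✓
C=288: row 4 → A = U34 ✓
C=286: rows 5, 8 → A takes values {U19, U30} — violation
C=279: row 6 → A = U33 ✓
C=285: row 7 → A = U41 ✓
C=291: row 9 → A = U19 ✓
The only C value with inconsistent A is C=286.

286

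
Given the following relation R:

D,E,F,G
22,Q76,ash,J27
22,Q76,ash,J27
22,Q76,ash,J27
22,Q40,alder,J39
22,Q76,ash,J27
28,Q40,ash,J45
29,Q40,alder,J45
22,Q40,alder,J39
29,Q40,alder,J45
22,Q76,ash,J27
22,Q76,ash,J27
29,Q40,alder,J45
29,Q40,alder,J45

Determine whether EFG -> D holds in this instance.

Yes

(E=Q76, F=ash, G=J27): 6 rows → D = 22, 22, 22, 22, 22, 22 ✓
(E=Q40, F=alder, G=J39): 2 rows → D = 22, 22 ✓
(E=Q40, F=ash, G=J45): 1 row → D = 28 ✓
(E=Q40, F=alder, G=J45): 4 rows → D = 29, 29, 29, 29 ✓
Every EFG value is associated with a single D value, so EFG -> D holds.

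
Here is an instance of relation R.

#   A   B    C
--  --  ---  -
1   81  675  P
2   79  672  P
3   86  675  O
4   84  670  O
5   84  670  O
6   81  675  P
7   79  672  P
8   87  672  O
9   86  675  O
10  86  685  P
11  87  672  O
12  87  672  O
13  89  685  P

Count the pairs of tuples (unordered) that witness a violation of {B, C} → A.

(B=675, C=P): all 2 rows agree on A — 0 pairs.
(B=672, C=P): all 2 rows agree on A — 0 pairs.
(B=675, C=O): all 2 rows agree on A — 0 pairs.
(B=670, C=O): all 2 rows agree on A — 0 pairs.
(B=672, C=O): all 3 rows agree on A — 0 pairs.
(B=685, C=P): violating pairs (10,13) — 1 pair.

1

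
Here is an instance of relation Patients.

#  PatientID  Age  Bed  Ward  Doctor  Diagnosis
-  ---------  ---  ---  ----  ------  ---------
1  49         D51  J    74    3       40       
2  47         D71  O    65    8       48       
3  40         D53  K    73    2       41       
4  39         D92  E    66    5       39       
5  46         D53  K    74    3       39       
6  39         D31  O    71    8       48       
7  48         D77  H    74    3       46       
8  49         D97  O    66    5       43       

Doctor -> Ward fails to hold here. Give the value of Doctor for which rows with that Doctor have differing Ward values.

8

Doctor=3: rows 1, 5, 7 → Ward = 74, 74, 74 ✓
Doctor=8: rows 2, 6 → Ward takes values {65, 71} — violation
Doctor=2: row 3 → Ward = 73 ✓
Doctor=5: rows 4, 8 → Ward = 66, 66 ✓
The only Doctor value with inconsistent Ward is Doctor=8.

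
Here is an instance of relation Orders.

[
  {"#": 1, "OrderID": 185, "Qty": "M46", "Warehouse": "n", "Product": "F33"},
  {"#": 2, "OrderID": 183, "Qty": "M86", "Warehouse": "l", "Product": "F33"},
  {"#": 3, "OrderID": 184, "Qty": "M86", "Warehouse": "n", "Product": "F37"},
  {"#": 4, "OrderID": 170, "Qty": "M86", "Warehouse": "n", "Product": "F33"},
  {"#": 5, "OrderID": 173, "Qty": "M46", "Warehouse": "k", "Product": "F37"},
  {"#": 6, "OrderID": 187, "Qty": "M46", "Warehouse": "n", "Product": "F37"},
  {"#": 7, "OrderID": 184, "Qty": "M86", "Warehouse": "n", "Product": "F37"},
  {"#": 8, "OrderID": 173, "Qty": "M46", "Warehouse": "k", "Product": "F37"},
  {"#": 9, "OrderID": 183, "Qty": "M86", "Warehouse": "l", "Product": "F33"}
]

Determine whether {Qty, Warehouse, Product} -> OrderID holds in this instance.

Yes

(Qty=M46, Warehouse=n, Product=F33): row 1 → OrderID = 185 ✓
(Qty=M86, Warehouse=l, Product=F33): rows 2, 9 → OrderID = 183, 183 ✓
(Qty=M86, Warehouse=n, Product=F37): rows 3, 7 → OrderID = 184, 184 ✓
(Qty=M86, Warehouse=n, Product=F33): row 4 → OrderID = 170 ✓
(Qty=M46, Warehouse=k, Product=F37): rows 5, 8 → OrderID = 173, 173 ✓
(Qty=M46, Warehouse=n, Product=F37): row 6 → OrderID = 187 ✓
Every {Qty, Warehouse, Product} value is associated with a single OrderID value, so {Qty, Warehouse, Product} -> OrderID holds.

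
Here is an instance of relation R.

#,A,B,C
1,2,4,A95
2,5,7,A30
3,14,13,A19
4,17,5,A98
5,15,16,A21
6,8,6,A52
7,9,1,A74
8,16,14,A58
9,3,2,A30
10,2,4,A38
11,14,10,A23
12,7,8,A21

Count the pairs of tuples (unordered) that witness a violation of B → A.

B=4: all 2 rows agree on A — 0 pairs.

0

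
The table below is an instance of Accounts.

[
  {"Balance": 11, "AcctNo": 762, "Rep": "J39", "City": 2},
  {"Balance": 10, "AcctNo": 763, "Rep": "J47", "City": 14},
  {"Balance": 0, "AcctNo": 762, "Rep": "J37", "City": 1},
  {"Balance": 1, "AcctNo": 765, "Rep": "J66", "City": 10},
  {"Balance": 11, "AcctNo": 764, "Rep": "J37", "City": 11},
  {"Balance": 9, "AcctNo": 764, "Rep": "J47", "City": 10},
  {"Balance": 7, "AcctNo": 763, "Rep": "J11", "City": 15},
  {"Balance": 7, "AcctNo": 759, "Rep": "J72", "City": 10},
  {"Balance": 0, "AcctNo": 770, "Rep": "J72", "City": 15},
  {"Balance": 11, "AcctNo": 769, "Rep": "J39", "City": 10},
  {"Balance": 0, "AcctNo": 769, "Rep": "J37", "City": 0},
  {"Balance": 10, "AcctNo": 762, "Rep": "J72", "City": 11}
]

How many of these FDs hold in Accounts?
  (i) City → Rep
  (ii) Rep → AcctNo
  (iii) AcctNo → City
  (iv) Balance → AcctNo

0

(i) City → Rep: City=10: 4 rows → Rep takes values {J66, J47, J72, J39} — violation; City=11: 2 rows → Rep takes values {J37, J72} — violation; City=15: 2 rows → Rep takes values {J11, J72} — violation — fails.
(ii) Rep → AcctNo: Rep=J39: 2 rows → AcctNo takes values {762, 769} — violation; Rep=J47: 2 rows → AcctNo takes values {763, 764} — violation; Rep=J37: 3 rows → AcctNo takes values {762, 764, 769} — violation; Rep=J72: 3 rows → AcctNo takes values {759, 770, 762} — violation — fails.
(iii) AcctNo → City: AcctNo=762: 3 rows → City takes values {2, 1, 11} — violation; AcctNo=763: 2 rows → City takes values {14, 15} — violation; AcctNo=764: 2 rows → City takes values {11, 10} — violation; AcctNo=769: 2 rows → City takes values {10, 0} — violation — fails.
(iv) Balance → AcctNo: Balance=11: 3 rows → AcctNo takes values {762, 764, 769} — violation; Balance=10: 2 rows → AcctNo takes values {763, 762} — violation; Balance=0: 3 rows → AcctNo takes values {762, 770, 769} — violation; Balance=7: 2 rows → AcctNo takes values {763, 759} — violation — fails.
None of the 4 dependencies hold.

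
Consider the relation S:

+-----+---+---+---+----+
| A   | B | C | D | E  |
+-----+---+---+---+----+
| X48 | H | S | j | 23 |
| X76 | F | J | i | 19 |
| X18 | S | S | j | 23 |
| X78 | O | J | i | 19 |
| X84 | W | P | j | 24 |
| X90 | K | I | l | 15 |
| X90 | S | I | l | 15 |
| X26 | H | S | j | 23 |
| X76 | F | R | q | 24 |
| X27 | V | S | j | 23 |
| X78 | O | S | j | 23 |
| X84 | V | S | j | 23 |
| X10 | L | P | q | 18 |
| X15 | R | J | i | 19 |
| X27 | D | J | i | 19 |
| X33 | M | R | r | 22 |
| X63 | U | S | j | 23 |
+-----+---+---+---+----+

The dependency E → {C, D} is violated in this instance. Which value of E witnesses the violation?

E=23: 7 rows → {C,D} = (S, j), (S, j), (S, j), (S, j), (S, j), (S, j), (S, j) ✓
E=19: 4 rows → {C,D} = (J, i), (J, i), (J, i), (J, i) ✓
E=24: 2 rows → {C,D} takes values {(P, j), (R, q)} — violation
E=15: 2 rows → {C,D} = (I, l), (I, l) ✓
E=18: 1 row → {C,D} = (P, q) ✓
E=22: 1 row → {C,D} = (R, r) ✓
The only E value with inconsistent RHS is E=24.

24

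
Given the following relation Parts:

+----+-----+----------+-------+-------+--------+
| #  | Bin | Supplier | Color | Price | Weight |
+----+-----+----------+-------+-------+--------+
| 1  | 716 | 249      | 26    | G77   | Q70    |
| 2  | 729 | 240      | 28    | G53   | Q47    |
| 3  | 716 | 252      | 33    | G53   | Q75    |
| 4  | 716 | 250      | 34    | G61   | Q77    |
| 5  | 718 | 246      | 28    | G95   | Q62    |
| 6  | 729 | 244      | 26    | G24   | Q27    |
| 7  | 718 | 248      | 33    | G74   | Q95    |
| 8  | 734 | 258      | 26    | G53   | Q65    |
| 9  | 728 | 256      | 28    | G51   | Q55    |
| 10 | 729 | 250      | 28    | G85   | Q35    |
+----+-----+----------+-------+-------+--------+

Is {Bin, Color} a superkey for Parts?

No

Rows 2 and 10 have the same {Bin, Color} value (Bin=729, Color=28) but are distinct tuples, so {Bin, Color} does not determine every attribute — not a superkey.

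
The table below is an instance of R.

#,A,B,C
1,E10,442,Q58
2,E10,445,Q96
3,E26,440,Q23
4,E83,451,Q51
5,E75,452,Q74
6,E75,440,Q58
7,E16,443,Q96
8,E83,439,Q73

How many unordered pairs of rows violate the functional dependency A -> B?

3

A=E10: violating pairs (1,2) — 1 pair.
A=E83: violating pairs (4,8) — 1 pair.
A=E75: violating pairs (5,6) — 1 pair.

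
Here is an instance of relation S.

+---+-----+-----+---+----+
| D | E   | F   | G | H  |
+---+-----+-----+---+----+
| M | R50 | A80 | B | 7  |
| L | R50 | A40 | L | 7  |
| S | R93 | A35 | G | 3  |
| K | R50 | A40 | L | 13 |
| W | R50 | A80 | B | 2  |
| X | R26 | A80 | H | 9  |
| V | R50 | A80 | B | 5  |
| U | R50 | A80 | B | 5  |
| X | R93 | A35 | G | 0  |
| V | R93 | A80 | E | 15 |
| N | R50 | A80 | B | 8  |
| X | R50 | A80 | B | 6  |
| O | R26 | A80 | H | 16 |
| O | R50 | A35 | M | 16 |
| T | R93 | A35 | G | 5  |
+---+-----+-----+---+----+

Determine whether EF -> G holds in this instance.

Yes

(E=R50, F=A80): 6 rows → G = B, B, B, B, B, B ✓
(E=R50, F=A40): 2 rows → G = L, L ✓
(E=R93, F=A35): 3 rows → G = G, G, G ✓
(E=R26, F=A80): 2 rows → G = H, H ✓
(E=R93, F=A80): 1 row → G = E ✓
(E=R50, F=A35): 1 row → G = M ✓
Every EF value is associated with a single G value, so EF -> G holds.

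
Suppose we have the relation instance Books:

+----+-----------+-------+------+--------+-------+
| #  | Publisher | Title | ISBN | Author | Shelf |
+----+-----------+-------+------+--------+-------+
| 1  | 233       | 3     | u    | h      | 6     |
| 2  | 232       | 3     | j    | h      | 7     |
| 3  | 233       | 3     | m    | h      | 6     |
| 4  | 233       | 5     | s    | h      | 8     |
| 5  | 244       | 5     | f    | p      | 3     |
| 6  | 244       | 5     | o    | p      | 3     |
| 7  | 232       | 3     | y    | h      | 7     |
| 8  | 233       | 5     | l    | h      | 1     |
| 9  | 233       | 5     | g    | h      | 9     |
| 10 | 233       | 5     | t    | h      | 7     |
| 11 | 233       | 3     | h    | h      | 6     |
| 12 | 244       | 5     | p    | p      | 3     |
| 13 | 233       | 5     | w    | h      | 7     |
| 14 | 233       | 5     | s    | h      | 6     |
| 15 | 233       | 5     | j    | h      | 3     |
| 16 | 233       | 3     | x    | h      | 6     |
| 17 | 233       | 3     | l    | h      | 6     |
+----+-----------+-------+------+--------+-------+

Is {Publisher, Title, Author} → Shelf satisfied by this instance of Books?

(Publisher=233, Title=3, Author=h): rows 1, 3, 11, 16, 17 → Shelf = 6, 6, 6, 6, 6 ✓
(Publisher=232, Title=3, Author=h): rows 2, 7 → Shelf = 7, 7 ✓
(Publisher=233, Title=5, Author=h): rows 4, 8, 9, 10, 13, 14, 15 → Shelf takes values {8, 1, 9, 7, 6, 3} — violation
(Publisher=244, Title=5, Author=p): rows 5, 6, 12 → Shelf = 3, 3, 3 ✓
Two rows agree on {Publisher, Title, Author} but differ on Shelf, so {Publisher, Title, Author} → Shelf does not hold.

No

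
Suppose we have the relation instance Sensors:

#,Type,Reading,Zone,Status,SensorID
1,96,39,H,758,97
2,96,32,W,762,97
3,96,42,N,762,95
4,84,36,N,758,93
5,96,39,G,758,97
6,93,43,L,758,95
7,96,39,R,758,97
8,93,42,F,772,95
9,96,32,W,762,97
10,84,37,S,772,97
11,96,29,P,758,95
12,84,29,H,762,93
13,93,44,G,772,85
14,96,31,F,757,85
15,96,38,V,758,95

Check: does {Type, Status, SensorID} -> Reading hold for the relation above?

No

(Type=96, Status=758, SensorID=97): rows 1, 5, 7 → Reading = 39, 39, 39 ✓
(Type=96, Status=762, SensorID=97): rows 2, 9 → Reading = 32, 32 ✓
(Type=96, Status=762, SensorID=95): row 3 → Reading = 42 ✓
(Type=84, Status=758, SensorID=93): row 4 → Reading = 36 ✓
(Type=93, Status=758, SensorID=95): row 6 → Reading = 43 ✓
(Type=93, Status=772, SensorID=95): row 8 → Reading = 42 ✓
(Type=84, Status=772, SensorID=97): row 10 → Reading = 37 ✓
(Type=96, Status=758, SensorID=95): rows 11, 15 → Reading takes values {29, 38} — violation
(Type=84, Status=762, SensorID=93): row 12 → Reading = 29 ✓
(Type=93, Status=772, SensorID=85): row 13 → Reading = 44 ✓
(Type=96, Status=757, SensorID=85): row 14 → Reading = 31 ✓
Two rows agree on {Type, Status, SensorID} but differ on Reading, so {Type, Status, SensorID} -> Reading does not hold.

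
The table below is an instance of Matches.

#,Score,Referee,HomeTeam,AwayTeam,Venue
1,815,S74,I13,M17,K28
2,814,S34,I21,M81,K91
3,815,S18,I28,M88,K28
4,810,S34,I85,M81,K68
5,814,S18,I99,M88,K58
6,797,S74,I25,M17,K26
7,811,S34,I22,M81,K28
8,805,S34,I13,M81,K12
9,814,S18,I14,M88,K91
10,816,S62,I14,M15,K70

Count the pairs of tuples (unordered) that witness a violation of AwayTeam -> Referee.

AwayTeam=M17: all 2 rows agree on Referee — 0 pairs.
AwayTeam=M81: all 4 rows agree on Referee — 0 pairs.
AwayTeam=M88: all 3 rows agree on Referee — 0 pairs.

0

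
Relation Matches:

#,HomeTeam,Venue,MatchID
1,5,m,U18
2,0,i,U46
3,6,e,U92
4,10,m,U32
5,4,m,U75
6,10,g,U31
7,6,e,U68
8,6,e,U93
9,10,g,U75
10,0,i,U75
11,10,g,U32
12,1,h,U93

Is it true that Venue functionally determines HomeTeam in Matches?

No

Venue=m: rows 1, 4, 5 → HomeTeam takes values {5, 10, 4} — violation
Venue=i: rows 2, 10 → HomeTeam = 0, 0 ✓
Venue=e: rows 3, 7, 8 → HomeTeam = 6, 6, 6 ✓
Venue=g: rows 6, 9, 11 → HomeTeam = 10, 10, 10 ✓
Venue=h: row 12 → HomeTeam = 1 ✓
Two rows agree on Venue but differ on HomeTeam, so Venue → HomeTeam does not hold.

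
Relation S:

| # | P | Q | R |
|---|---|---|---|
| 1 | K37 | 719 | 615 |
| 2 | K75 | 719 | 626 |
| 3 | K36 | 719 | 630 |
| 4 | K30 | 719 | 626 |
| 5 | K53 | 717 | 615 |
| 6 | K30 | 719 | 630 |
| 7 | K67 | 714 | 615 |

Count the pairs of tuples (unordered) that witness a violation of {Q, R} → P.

2

(Q=719, R=626): violating pairs (2,4) — 1 pair.
(Q=719, R=630): violating pairs (3,6) — 1 pair.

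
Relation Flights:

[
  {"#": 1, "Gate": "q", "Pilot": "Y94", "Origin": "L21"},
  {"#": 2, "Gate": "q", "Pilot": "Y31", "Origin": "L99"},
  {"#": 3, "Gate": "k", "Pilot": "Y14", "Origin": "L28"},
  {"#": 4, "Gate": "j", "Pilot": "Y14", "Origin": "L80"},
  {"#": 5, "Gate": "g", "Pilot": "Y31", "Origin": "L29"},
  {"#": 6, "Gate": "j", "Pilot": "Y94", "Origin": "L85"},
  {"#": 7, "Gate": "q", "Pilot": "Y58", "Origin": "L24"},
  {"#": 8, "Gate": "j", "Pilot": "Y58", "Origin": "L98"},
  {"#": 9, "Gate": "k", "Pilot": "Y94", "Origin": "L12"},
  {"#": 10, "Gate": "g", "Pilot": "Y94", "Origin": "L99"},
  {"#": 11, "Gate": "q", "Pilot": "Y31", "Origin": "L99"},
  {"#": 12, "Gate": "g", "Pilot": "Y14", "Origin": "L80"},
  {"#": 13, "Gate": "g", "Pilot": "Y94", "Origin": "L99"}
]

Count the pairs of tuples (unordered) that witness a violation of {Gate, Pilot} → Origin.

0

(Gate=q, Pilot=Y31): all 2 rows agree on Origin — 0 pairs.
(Gate=g, Pilot=Y94): all 2 rows agree on Origin — 0 pairs.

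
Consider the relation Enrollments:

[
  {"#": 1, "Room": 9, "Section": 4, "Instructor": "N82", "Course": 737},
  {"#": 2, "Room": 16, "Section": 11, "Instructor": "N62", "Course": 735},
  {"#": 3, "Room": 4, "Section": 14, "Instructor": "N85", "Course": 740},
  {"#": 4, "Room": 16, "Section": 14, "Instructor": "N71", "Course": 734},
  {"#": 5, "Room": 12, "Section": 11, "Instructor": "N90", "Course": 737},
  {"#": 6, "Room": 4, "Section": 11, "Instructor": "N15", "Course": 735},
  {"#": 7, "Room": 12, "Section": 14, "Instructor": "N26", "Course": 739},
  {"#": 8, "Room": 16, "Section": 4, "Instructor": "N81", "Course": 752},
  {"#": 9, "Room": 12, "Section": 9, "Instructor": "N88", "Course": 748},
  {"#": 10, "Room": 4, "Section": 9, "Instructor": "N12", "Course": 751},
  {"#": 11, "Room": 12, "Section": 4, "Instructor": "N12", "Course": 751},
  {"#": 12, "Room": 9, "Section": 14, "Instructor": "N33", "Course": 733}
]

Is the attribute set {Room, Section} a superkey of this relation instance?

All 12 rows have distinct {Room, Section} values, so {Room, Section} → (all attributes) holds and {Room, Section} is a superkey.

Yes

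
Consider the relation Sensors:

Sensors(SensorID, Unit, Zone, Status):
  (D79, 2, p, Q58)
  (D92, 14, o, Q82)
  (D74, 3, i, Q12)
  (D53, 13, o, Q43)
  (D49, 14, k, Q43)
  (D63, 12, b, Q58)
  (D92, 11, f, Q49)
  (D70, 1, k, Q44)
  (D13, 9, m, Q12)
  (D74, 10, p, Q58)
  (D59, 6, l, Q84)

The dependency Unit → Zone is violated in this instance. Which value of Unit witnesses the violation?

Unit=2: 1 row → Zone = p ✓
Unit=14: 2 rows → Zone takes values {o, k} — violation
Unit=3: 1 row → Zone = i ✓
Unit=13: 1 row → Zone = o ✓
Unit=12: 1 row → Zone = b ✓
Unit=11: 1 row → Zone = f ✓
Unit=1: 1 row → Zone = k ✓
Unit=9: 1 row → Zone = m ✓
Unit=10: 1 row → Zone = p ✓
Unit=6: 1 row → Zone = l ✓
The only Unit value with inconsistent Zone is Unit=14.

14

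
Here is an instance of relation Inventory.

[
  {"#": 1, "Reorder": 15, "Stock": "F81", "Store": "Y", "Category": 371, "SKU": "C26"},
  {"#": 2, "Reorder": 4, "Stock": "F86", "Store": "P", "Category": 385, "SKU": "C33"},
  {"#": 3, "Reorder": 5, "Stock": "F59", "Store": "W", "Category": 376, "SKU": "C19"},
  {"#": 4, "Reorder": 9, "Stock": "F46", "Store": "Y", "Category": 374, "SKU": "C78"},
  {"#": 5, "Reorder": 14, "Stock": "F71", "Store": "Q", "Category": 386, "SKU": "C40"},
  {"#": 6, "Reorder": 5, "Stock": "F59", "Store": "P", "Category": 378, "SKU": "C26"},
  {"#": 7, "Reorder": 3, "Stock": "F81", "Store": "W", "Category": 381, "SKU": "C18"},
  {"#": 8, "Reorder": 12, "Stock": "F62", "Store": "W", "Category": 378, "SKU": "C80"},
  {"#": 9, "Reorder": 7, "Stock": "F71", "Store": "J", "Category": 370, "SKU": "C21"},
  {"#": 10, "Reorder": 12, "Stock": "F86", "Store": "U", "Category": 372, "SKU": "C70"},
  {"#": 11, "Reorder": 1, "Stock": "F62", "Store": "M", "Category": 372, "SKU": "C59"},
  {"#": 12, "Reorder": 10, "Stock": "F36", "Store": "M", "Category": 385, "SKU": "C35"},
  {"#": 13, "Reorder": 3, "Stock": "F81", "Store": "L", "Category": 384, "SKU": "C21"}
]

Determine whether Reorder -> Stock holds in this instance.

No

Reorder=15: row 1 → Stock = F81 ✓
Reorder=4: row 2 → Stock = F86 ✓
Reorder=5: rows 3, 6 → Stock = F59, F59 ✓
Reorder=9: row 4 → Stock = F46 ✓
Reorder=14: row 5 → Stock = F71 ✓
Reorder=3: rows 7, 13 → Stock = F81, F81 ✓
Reorder=12: rows 8, 10 → Stock takes values {F62, F86} — violation
Reorder=7: row 9 → Stock = F71 ✓
Reorder=1: row 11 → Stock = F62 ✓
Reorder=10: row 12 → Stock = F36 ✓
Two rows agree on Reorder but differ on Stock, so Reorder -> Stock does not hold.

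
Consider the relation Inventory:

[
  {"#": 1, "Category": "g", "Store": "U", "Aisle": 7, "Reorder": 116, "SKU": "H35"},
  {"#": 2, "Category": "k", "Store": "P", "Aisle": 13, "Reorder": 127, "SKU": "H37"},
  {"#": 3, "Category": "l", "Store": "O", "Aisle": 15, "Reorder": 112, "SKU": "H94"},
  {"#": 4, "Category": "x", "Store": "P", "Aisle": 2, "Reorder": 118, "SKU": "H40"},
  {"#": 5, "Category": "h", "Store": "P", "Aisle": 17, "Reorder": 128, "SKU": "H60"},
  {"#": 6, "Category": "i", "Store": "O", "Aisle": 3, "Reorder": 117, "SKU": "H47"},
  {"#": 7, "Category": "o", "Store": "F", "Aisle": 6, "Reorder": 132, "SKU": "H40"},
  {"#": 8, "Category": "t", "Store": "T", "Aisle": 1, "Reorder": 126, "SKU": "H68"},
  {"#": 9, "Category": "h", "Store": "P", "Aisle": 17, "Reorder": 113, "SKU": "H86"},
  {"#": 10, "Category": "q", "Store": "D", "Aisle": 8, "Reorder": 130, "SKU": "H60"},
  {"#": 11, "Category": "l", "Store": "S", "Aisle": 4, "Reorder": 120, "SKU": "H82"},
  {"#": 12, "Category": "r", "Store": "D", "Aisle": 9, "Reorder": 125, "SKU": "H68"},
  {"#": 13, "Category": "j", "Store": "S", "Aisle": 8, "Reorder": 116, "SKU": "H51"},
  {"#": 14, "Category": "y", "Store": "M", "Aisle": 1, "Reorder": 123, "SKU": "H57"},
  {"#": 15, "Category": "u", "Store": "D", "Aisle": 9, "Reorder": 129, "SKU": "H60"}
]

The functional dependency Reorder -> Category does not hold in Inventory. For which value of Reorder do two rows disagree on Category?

116

Reorder=116: rows 1, 13 → Category takes values {g, j} — violation
Reorder=127: row 2 → Category = k ✓
Reorder=112: row 3 → Category = l ✓
Reorder=118: row 4 → Category = x ✓
Reorder=128: row 5 → Category = h ✓
Reorder=117: row 6 → Category = i ✓
Reorder=132: row 7 → Category = o ✓
Reorder=126: row 8 → Category = t ✓
Reorder=113: row 9 → Category = h ✓
Reorder=130: row 10 → Category = q ✓
Reorder=120: row 11 → Category = l ✓
Reorder=125: row 12 → Category = r ✓
Reorder=123: row 14 → Category = y ✓
Reorder=129: row 15 → Category = u ✓
The only Reorder value with inconsistent Category is Reorder=116.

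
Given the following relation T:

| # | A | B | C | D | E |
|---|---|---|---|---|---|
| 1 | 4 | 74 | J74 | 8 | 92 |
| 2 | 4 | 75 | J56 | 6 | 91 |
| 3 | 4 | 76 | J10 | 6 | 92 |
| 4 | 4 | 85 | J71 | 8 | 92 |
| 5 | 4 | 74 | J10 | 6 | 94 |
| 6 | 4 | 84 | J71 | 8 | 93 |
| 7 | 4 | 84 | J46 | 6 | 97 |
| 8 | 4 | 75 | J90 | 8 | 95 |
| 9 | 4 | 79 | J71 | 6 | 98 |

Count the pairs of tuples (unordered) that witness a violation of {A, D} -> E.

15

(A=4, D=8): violating pairs (1,6), (1,8), (4,6), (4,8), (6,8) — 5 pairs.
(A=4, D=6): violating pairs (2,3), (2,5), (2,7), (2,9), (3,5), (3,7), (3,9), (5,7), (5,9), (7,9) — 10 pairs.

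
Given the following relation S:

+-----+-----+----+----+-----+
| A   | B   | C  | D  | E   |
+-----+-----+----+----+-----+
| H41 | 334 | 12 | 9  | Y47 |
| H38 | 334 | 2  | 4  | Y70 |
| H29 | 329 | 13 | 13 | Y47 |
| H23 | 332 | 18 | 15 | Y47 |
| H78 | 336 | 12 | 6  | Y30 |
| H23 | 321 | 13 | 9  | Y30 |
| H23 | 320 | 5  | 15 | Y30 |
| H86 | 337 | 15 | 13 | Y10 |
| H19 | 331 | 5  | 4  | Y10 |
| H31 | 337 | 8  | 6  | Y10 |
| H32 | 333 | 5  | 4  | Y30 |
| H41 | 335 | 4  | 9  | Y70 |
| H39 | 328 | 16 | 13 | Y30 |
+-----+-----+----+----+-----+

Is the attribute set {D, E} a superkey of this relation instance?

Yes

All 13 rows have distinct {D, E} values, so {D, E} → (all attributes) holds and {D, E} is a superkey.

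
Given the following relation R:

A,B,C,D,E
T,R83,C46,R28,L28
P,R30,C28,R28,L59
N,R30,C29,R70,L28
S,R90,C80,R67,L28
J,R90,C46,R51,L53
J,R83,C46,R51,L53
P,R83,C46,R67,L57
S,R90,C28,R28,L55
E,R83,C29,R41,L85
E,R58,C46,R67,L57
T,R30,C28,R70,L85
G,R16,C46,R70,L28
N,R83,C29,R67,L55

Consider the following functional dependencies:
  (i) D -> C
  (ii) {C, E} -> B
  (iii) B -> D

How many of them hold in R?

0

(i) D -> C: D=R28: 3 rows → C takes values {C46, C28} — violation; D=R70: 3 rows → C takes values {C29, C28, C46} — violation; D=R67: 4 rows → C takes values {C80, C46, C29} — violation — fails.
(ii) {C, E} -> B: (C=C46, E=L28): 2 rows → B takes values {R83, R16} — violation; (C=C46, E=L53): 2 rows → B takes values {R90, R83} — violation; (C=C46, E=L57): 2 rows → B takes values {R83, R58} — violation — fails.
(iii) B -> D: B=R83: 5 rows → D takes values {R28, R51, R67, R41} — violation; B=R30: 3 rows → D takes values {R28, R70} — violation; B=R90: 3 rows → D takes values {R67, R51, R28} — violation — fails.
None of the 3 dependencies hold.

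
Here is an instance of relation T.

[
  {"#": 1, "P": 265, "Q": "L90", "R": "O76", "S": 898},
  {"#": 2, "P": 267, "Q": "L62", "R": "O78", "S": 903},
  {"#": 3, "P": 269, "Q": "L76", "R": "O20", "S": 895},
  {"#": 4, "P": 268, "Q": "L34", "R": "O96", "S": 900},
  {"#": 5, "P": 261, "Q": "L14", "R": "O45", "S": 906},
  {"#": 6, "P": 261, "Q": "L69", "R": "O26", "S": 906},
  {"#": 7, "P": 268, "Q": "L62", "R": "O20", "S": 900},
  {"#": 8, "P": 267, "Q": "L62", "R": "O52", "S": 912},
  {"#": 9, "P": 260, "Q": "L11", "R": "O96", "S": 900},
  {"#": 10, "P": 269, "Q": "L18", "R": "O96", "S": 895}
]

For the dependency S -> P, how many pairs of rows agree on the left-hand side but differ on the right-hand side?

2

S=895: all 2 rows agree on P — 0 pairs.
S=900: violating pairs (4,9), (7,9) — 2 pairs.
S=906: all 2 rows agree on P — 0 pairs.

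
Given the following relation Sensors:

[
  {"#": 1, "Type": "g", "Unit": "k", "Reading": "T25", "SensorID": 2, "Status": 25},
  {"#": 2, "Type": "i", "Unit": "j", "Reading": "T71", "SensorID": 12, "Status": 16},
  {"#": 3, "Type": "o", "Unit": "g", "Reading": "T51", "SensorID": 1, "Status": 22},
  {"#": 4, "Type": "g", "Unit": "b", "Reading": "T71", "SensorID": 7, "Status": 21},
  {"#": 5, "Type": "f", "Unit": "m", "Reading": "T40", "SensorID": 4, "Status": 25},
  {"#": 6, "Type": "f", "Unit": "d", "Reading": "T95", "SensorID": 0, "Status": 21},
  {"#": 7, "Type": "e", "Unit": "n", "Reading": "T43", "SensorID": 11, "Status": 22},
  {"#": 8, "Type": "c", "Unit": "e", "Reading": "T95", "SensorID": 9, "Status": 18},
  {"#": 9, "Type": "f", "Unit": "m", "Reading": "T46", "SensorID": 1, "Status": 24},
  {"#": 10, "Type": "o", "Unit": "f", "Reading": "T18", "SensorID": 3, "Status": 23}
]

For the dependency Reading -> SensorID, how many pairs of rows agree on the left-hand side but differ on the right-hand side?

2

Reading=T71: violating pairs (2,4) — 1 pair.
Reading=T95: violating pairs (6,8) — 1 pair.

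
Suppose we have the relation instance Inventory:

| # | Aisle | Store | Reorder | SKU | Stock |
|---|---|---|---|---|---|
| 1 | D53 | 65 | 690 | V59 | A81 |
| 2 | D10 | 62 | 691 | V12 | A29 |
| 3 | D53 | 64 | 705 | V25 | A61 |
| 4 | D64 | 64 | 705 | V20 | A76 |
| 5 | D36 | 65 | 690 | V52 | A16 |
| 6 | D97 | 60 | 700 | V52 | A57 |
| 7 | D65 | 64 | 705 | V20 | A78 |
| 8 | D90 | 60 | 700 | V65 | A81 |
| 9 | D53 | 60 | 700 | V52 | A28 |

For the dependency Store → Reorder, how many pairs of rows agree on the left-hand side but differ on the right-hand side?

Store=65: all 2 rows agree on Reorder — 0 pairs.
Store=64: all 3 rows agree on Reorder — 0 pairs.
Store=60: all 3 rows agree on Reorder — 0 pairs.

0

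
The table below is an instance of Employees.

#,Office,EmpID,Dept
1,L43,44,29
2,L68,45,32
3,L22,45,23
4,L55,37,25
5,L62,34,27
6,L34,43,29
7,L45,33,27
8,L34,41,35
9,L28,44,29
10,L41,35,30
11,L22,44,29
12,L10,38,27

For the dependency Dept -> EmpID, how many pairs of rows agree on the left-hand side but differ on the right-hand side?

6

Dept=29: violating pairs (1,6), (6,9), (6,11) — 3 pairs.
Dept=27: violating pairs (5,7), (5,12), (7,12) — 3 pairs.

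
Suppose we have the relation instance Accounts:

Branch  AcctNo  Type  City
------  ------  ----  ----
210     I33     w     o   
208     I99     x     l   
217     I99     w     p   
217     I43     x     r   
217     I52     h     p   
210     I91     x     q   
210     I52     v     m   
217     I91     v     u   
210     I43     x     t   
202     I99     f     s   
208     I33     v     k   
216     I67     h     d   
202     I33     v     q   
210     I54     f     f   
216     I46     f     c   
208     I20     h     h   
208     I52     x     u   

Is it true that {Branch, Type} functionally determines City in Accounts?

No

(Branch=210, Type=w): 1 row → City = o ✓
(Branch=208, Type=x): 2 rows → City takes values {l, u} — violation
(Branch=217, Type=w): 1 row → City = p ✓
(Branch=217, Type=x): 1 row → City = r ✓
(Branch=217, Type=h): 1 row → City = p ✓
(Branch=210, Type=x): 2 rows → City takes values {q, t} — violation
(Branch=210, Type=v): 1 row → City = m ✓
(Branch=217, Type=v): 1 row → City = u ✓
(Branch=202, Type=f): 1 row → City = s ✓
(Branch=208, Type=v): 1 row → City = k ✓
(Branch=216, Type=h): 1 row → City = d ✓
(Branch=202, Type=v): 1 row → City = q ✓
(Branch=210, Type=f): 1 row → City = f ✓
(Branch=216, Type=f): 1 row → City = c ✓
(Branch=208, Type=h): 1 row → City = h ✓
Two rows agree on {Branch, Type} but differ on City, so {Branch, Type} -> City does not hold.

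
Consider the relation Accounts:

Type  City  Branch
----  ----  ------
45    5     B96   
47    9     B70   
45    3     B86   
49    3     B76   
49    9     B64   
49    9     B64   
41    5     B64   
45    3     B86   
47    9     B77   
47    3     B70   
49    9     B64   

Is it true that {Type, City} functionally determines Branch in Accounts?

(Type=45, City=5): 1 row → Branch = B96 ✓
(Type=47, City=9): 2 rows → Branch takes values {B70, B77} — violation
(Type=45, City=3): 2 rows → Branch = B86, B86 ✓
(Type=49, City=3): 1 row → Branch = B76 ✓
(Type=49, City=9): 3 rows → Branch = B64, B64, B64 ✓
(Type=41, City=5): 1 row → Branch = B64 ✓
(Type=47, City=3): 1 row → Branch = B70 ✓
Two rows agree on {Type, City} but differ on Branch, so {Type, City} → Branch does not hold.

No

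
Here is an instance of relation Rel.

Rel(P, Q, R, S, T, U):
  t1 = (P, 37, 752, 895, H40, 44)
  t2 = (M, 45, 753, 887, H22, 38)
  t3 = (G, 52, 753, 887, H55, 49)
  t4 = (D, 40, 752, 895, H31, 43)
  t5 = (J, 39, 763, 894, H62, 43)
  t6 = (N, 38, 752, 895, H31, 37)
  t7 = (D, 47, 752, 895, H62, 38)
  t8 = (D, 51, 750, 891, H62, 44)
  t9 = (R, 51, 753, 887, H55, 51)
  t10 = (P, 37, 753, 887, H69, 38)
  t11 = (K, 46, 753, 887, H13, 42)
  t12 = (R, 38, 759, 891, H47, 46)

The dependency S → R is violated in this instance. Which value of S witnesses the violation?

891

S=895: rows 1, 4, 6, 7 → R = 752, 752, 752, 752 ✓
S=887: rows 2, 3, 9, 10, 11 → R = 753, 753, 753, 753, 753 ✓
S=894: row 5 → R = 763 ✓
S=891: rows 8, 12 → R takes values {750, 759} — violation
The only S value with inconsistent R is S=891.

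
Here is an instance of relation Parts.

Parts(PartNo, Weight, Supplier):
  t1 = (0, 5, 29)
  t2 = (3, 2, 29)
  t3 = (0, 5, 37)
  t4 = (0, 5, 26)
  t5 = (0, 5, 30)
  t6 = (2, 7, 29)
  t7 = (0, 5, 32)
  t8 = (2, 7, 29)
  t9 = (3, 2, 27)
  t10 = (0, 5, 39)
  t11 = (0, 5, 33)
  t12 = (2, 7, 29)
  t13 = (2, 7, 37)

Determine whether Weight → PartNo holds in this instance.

Weight=5: rows 1, 3, 4, 5, 7, 10, 11 → PartNo = 0, 0, 0, 0, 0, 0, 0 ✓
Weight=2: rows 2, 9 → PartNo = 3, 3 ✓
Weight=7: rows 6, 8, 12, 13 → PartNo = 2, 2, 2, 2 ✓
Every Weight value is associated with a single PartNo value, so Weight → PartNo holds.

Yes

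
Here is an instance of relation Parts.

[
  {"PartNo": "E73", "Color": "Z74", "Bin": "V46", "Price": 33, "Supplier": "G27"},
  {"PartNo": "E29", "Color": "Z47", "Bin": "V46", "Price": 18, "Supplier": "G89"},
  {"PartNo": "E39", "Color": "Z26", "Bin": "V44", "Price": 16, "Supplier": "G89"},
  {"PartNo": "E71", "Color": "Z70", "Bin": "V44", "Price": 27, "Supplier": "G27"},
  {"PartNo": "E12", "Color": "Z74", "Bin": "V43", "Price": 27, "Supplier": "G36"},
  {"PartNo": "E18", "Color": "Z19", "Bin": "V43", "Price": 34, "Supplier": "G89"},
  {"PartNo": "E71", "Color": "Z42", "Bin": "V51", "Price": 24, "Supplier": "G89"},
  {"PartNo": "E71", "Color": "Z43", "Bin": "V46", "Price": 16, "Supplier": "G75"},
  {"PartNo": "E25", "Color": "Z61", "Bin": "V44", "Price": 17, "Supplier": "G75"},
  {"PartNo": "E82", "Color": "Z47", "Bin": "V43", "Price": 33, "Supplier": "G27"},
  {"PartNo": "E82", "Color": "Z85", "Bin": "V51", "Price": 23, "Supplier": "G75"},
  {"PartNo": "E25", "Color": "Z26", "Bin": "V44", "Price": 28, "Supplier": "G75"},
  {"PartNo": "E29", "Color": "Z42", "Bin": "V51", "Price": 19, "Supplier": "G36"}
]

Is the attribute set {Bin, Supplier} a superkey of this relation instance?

No

Two distinct rows share (Bin=V44, Supplier=G75), so {Bin, Supplier} does not determine every attribute — not a superkey.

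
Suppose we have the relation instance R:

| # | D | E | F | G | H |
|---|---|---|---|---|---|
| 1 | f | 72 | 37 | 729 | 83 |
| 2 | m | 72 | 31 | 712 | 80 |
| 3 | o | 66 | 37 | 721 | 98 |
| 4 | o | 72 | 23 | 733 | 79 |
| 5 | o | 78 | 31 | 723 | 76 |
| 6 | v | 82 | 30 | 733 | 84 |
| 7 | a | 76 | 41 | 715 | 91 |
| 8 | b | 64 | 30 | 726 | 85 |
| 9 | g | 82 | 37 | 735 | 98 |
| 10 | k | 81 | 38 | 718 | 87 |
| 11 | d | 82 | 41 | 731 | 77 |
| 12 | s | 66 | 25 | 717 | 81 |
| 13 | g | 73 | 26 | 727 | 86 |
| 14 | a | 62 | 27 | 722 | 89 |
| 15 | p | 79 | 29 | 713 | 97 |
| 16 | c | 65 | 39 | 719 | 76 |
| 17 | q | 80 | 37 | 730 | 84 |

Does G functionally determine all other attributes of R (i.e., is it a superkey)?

No

Rows 4 and 6 have the same G value G=733 but are distinct tuples, so G does not determine every attribute — not a superkey.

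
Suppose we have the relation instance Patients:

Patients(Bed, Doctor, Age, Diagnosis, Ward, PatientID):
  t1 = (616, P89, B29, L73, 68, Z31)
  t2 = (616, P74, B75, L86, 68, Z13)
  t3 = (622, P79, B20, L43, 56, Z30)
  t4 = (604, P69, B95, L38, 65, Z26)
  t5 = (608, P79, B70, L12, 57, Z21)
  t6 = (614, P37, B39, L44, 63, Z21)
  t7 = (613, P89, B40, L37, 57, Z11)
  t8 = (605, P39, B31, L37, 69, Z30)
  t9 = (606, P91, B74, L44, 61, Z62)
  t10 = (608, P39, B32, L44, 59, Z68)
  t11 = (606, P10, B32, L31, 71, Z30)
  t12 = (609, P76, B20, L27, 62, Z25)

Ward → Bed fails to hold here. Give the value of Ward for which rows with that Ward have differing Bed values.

57

Ward=68: rows 1, 2 → Bed = 616, 616 ✓
Ward=56: row 3 → Bed = 622 ✓
Ward=65: row 4 → Bed = 604 ✓
Ward=57: rows 5, 7 → Bed takes values {608, 613} — violation
Ward=63: row 6 → Bed = 614 ✓
Ward=69: row 8 → Bed = 605 ✓
Ward=61: row 9 → Bed = 606 ✓
Ward=59: row 10 → Bed = 608 ✓
Ward=71: row 11 → Bed = 606 ✓
Ward=62: row 12 → Bed = 609 ✓
The only Ward value with inconsistent Bed is Ward=57.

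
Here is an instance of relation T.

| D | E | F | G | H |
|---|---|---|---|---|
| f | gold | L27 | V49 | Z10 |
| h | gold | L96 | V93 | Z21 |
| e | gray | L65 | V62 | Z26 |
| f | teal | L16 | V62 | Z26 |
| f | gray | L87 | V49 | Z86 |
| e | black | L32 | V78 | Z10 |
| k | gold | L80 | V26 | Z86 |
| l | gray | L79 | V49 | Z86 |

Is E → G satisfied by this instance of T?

E=gold: 3 rows → G takes values {V49, V93, V26} — violation
E=gray: 3 rows → G takes values {V62, V49} — violation
E=teal: 1 row → G = V62 ✓
E=black: 1 row → G = V78 ✓
Two rows agree on E but differ on G, so E → G does not hold.

No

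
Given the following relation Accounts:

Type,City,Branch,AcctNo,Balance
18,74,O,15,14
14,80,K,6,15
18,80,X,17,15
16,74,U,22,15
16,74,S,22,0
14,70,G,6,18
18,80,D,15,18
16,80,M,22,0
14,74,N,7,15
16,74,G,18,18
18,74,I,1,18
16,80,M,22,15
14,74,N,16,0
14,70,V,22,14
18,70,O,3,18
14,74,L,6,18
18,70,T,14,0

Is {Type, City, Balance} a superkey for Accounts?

Yes

All 17 rows have distinct {Type, City, Balance} values, so {Type, City, Balance} → (all attributes) holds and {Type, City, Balance} is a superkey.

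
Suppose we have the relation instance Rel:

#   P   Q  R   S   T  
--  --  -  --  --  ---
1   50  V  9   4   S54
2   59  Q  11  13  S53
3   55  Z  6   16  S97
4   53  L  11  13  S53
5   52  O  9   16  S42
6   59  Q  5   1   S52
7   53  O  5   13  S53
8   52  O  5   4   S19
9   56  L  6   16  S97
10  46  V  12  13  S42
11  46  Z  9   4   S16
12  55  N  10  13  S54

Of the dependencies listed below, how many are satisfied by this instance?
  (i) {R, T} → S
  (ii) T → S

(i) {R, T} → S: every LHS value maps to a single RHS value — holds.
(ii) T → S: T=S54: rows 1, 12 → S takes values {4, 13} — violation; T=S42: rows 5, 10 → S takes values {16, 13} — violation — fails.
1 of the 2 dependencies holds.

1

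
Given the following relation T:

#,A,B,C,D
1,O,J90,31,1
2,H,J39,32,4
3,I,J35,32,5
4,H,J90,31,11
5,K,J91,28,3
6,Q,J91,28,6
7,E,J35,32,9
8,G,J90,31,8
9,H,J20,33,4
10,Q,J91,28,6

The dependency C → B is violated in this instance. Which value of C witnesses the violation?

32

C=31: rows 1, 4, 8 → B = J90, J90, J90 ✓
C=32: rows 2, 3, 7 → B takes values {J39, J35} — violation
C=28: rows 5, 6, 10 → B = J91, J91, J91 ✓
C=33: row 9 → B = J20 ✓
The only C value with inconsistent B is C=32.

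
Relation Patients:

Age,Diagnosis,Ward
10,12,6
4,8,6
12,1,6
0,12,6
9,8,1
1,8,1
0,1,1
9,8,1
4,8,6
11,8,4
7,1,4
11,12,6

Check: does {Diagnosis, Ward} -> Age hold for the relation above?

No

(Diagnosis=12, Ward=6): 3 rows → Age takes values {10, 0, 11} — violation
(Diagnosis=8, Ward=6): 2 rows → Age = 4, 4 ✓
(Diagnosis=1, Ward=6): 1 row → Age = 12 ✓
(Diagnosis=8, Ward=1): 3 rows → Age takes values {9, 1} — violation
(Diagnosis=1, Ward=1): 1 row → Age = 0 ✓
(Diagnosis=8, Ward=4): 1 row → Age = 11 ✓
(Diagnosis=1, Ward=4): 1 row → Age = 7 ✓
Two rows agree on {Diagnosis, Ward} but differ on Age, so {Diagnosis, Ward} -> Age does not hold.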